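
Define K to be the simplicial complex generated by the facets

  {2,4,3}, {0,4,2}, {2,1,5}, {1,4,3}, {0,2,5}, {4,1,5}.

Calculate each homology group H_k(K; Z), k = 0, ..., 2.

H_0 = Z,  H_1 = Z,  H_2 = 0.

Take the total order 0 < 1 < 2 < 3 < 4 < 5 on the vertex set. Then K (dimension 2) consists of the simplices:

  0-simplices (6): [0], [1], [2], [3], [4], [5]
  1-simplices (12): [0,2], [0,4], [0,5], [1,2], [1,3], [1,4], [1,5], [2,3], [2,4], [2,5], [3,4], [4,5]
  2-simplices (6): [0,2,4], [0,2,5], [1,2,5], [1,3,4], [1,4,5], [2,3,4]

so the chain groups are C_0 ≅ Z^6, C_1 ≅ Z^12, C_2 ≅ Z^6.

The boundary map ∂_1: C_1 → C_0 maps an edge to its endpoints' difference, ∂[p,q] = q − p.
The resulting 6×12 matrix has rank 5, and its Smith normal form has invariant factors (1,1,1,1,1).

∂_2: C_2 → C_1 sends each 2-simplex [p,q,r] to [q,r] − [p,r] + [p,q]. For instance
  ∂[0,2,5] = [2,5] − [0,5] + [0,2],
  ∂[0,2,4] = [2,4] − [0,4] + [0,2].
The 12×6 boundary matrix has rank 6 and Smith normal form diag(1,1,1,1,1,1).

From H_k ≅ ker(∂_k) / im(∂_{k+1}) we obtain:

  H_0: rank C_0 − rank ∂_1 = 6 − 5 = 1, and the invariant factors of ∂_1 are all 1, so H_0 = Z.
  H_1: rank ker ∂_1 − rank ∂_2 = (12 − 5) − 6 = 1, and the invariant factors of ∂_2 are all 1, so H_1 = Z.
  H_2: rank ker ∂_2 − rank ∂_3 = (6 − 6) − 0 = 0, and there is no ∂_3, so H_2 = 0.

As a check, the Euler characteristic is 6 − 12 + 6 = 0, which agrees with 1 − 1 + 0 = 0.
(K is a triangulation of the cylinder S^1 x I.)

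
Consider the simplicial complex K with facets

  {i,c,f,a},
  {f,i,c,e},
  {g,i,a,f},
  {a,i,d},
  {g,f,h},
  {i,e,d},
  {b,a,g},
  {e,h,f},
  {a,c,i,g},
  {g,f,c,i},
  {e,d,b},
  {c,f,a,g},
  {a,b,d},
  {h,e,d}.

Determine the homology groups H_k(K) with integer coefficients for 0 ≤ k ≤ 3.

H_0 = Z,  H_1 = 0,  H_2 = 0,  H_3 = Z.

Fix the vertex order a < b < c < d < e < f < g < h < i and write every simplex with vertices in increasing order. Then dim K = 3 and the simplices of K are:

  0-simplices (9): a, b, c, d, e, f, g, h, i
  1-simplices (24): ab, ac, ad, af, ag, ai, bd, be, bg, ce, cf, cg, ci, de, dh, di, ef, eh, ei, fg, fh, fi, gh, gi
  2-simplices (21): abd, abg, acf, acg, aci, adi, afg, afi, agi, bde, cef, cei, cfg, cfi, cgi, deh, dei, efh, efi, fgh, fgi
  3-simplices (6): acfg, acfi, acgi, afgi, cefi, cfgi

giving chain groups C_0 ≅ Z^9, C_1 ≅ Z^24, C_2 ≅ Z^21, C_3 ≅ Z^6.

Boundary ∂_1: C_1 → C_0 sends each edge [p,q] (with p < q) to q − p.
The resulting 9×24 matrix has rank 8, and its Smith normal form has invariant factors (1,1,1,1,1,1,1,1).

Boundary ∂_2: C_2 → C_1 sends each 2-simplex [p,q,r] to [q,r] − [p,r] + [p,q]. For instance
  ∂cfg = fg − cg + cf,
  ∂abg = bg − ag + ab.
The 24×21 boundary matrix has rank 16 and Smith normal form diag(1,1,1,1,1,1,1,1,1,1,1,1,1,1,1,1).

The boundary map ∂_3: C_3 → C_2 sends each 3-simplex σ to the alternating sum Σ_i (−1)^i (σ with its i-th vertex removed). For instance
  ∂cefi = efi − cfi + cei − cef,
  ∂acgi = cgi − agi + aci − acg.
This gives a 21×6 integer matrix of rank 5; reducing to Smith normal form yields diagonal entries (1,1,1,1,1).

From H_k ≅ ker(∂_k) / im(∂_{k+1}) we obtain:

  H_0: rank C_0 − rank ∂_1 = 9 − 8 = 1, and the invariant factors of ∂_1 are all 1, so H_0 ≅ Z.
  H_1: rank ker ∂_1 − rank ∂_2 = (24 − 8) − 16 = 0, and the invariant factors of ∂_2 are all 1, so H_1 ≅ 0.
  H_2: rank ker ∂_2 − rank ∂_3 = (21 − 16) − 5 = 0, and the invariant factors of ∂_3 are all 1, so H_2 ≅ 0.
  H_3: rank ker ∂_3 − rank ∂_4 = (6 − 5) − 0 = 1, and there is no ∂_4, so H_3 ≅ Z.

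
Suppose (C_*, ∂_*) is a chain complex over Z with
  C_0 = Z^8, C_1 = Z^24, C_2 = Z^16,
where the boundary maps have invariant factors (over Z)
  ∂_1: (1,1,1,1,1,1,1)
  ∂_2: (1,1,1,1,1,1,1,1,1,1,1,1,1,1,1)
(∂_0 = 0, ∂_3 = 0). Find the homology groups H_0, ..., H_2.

H_0: b_0 = 8 − 0 − 7 = 1; torsion from ∂_1 factors > 1: none. So H_0 ≅ Z.
H_1: b_1 = 24 − 7 − 15 = 2; torsion from ∂_2 factors > 1: none. So H_1 ≅ Z^2.
H_2: b_2 = 16 − 15 − 0 = 1; torsion from ∂_3 factors > 1: none. So H_2 ≅ Z.

H_0 ≅ Z,  H_1 ≅ Z^2,  H_2 ≅ Z.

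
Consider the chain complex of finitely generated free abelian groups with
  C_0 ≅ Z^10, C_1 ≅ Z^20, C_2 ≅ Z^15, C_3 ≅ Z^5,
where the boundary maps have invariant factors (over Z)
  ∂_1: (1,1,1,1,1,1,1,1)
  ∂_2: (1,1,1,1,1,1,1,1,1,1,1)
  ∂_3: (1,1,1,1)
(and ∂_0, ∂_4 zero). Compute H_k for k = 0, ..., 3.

H_0: b_0 = 10 − 0 − 8 = 2; torsion from ∂_1 factors > 1: none. So H_0 = Z^2.
H_1: b_1 = 20 − 8 − 11 = 1; torsion from ∂_2 factors > 1: none. So H_1 = Z.
H_2: b_2 = 15 − 11 − 4 = 0; torsion from ∂_3 factors > 1: none. So H_2 = 0.
H_3: b_3 = 5 − 4 − 0 = 1; torsion from ∂_4 factors > 1: none. So H_3 = Z.

H_0 = Z^2,  H_1 = Z,  H_2 = 0,  H_3 = Z.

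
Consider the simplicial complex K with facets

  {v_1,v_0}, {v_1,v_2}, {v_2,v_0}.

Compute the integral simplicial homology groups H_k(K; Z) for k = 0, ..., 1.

H_0 = Z,  H_1 = Z.

K has 3 vertices, 3 edges.
rank ∂_0 = 0, rank ∂_1 = 2 ⇒ b_0 = 3 − 0 − 2 = 1; all invariant factors of ∂_1 are 1 so no torsion. So H_0 = Z.
rank ∂_1 = 2, rank ∂_2 = 0 ⇒ b_1 = 3 − 2 − 0 = 1. So H_1 = Z.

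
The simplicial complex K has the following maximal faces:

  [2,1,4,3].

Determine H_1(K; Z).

H_1 ≅ 0.

Take the total order 1 < 2 < 3 < 4 on the vertex set. Then K (dimension 3) consists of the simplices:

  0-simplices (4): [1], [2], [3], [4]
  1-simplices (6): [1,2], [1,3], [1,4], [2,3], [2,4], [3,4]
  2-simplices (4): [1,2,3], [1,2,4], [1,3,4], [2,3,4]
  3-simplices (1): [1,2,3,4]

Hence C_0 ≅ Z^4, C_1 ≅ Z^6, C_2 ≅ Z^4, C_3 ≅ Z^1.

Boundary ∂_1: C_1 → C_0 maps an edge to its endpoints' difference, ∂[p,q] = q − p.
The 4×6 boundary matrix has rank 3 and Smith normal form diag(1,1,1).

∂_2: C_2 → C_1 maps a triangle to the signed sum of its edges. For instance
  ∂[2,3,4] = [3,4] − [2,4] + [2,3],
  ∂[1,2,4] = [2,4] − [1,4] + [1,2].
This gives a 6×4 integer matrix of rank 3; reducing to Smith normal form yields diagonal entries (1,1,1).

The boundary map ∂_3: C_3 → C_2 sends each 3-simplex σ to the alternating sum Σ_i (−1)^i (σ with its i-th vertex removed). For instance
  ∂[1,2,3,4] = [2,3,4] − [1,3,4] + [1,2,4] − [1,2,3].
The 4×1 boundary matrix has rank 1 and Smith normal form diag(1).

Now H_k = ker ∂_k / im ∂_{k+1}, so:

  H_1: rank ker ∂_1 − rank ∂_2 = (6 − 3) − 3 = 0, and the invariant factors of ∂_2 are all 1, so H_1 = 0.

(K is a triangulation of the 3-simplex.)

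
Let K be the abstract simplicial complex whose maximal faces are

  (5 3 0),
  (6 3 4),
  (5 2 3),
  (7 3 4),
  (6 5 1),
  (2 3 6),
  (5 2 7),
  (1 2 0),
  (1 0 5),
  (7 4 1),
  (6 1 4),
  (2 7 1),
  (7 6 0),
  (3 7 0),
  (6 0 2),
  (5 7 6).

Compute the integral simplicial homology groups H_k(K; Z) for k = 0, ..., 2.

H_0 ≅ Z,  H_1 ≅ Z^2,  H_2 ≅ Z.

Fix the vertex order 0 < 1 < 2 < 3 < 4 < 5 < 6 < 7 and write every simplex with vertices in increasing order. Then dim K = 2 and the simplices of K are:

  0-simplices (8): [0], [1], [2], [3], [4], [5], [6], [7]
  1-simplices (24): (24 of them)
  2-simplices (16): [0,1,2], [0,1,5], [0,2,6], [0,3,5], [0,3,7], [0,6,7], [1,2,7], [1,4,6], [1,4,7], [1,5,6], [2,3,5], [2,3,6], [2,5,7], [3,4,6], [3,4,7], [5,6,7]

so the chain groups are C_0 ≅ Z^8, C_1 ≅ Z^24, C_2 ≅ Z^16.

∂_1: C_1 → C_0 sends each edge [p,q] (with p < q) to q − p. For instance
  ∂[0,3] = [3] − [0].
The resulting 8×24 matrix has rank 7, and its Smith normal form has invariant factors (1,1,1,1,1,1,1).

Boundary ∂_2: C_2 → C_1 maps a triangle to the signed sum of its edges. For instance
  ∂[2,3,5] = [3,5] − [2,5] + [2,3],
  ∂[0,1,5] = [1,5] − [0,5] + [0,1].
This gives a 24×16 integer matrix of rank 15; reducing to Smith normal form yields diagonal entries (1,1,1,1,1,1,1,1,1,1,1,1,1,1,1).

From H_k ≅ ker(∂_k) / im(∂_{k+1}) we obtain:

  H_0: rank C_0 − rank ∂_1 = 8 − 7 = 1, and the invariant factors of ∂_1 are all 1, so H_0 ≅ Z.
  H_1: rank ker ∂_1 − rank ∂_2 = (24 − 7) − 15 = 2, and the invariant factors of ∂_2 are all 1, so H_1 ≅ Z^2.
  H_2: rank ker ∂_2 − rank ∂_3 = (16 − 15) − 0 = 1, and there is no ∂_3, so H_2 ≅ Z.

As a check, the Euler characteristic is 8 − 24 + 16 = 0, which agrees with 1 − 2 + 1 = 0.
(K is a triangulation of the torus T^2.)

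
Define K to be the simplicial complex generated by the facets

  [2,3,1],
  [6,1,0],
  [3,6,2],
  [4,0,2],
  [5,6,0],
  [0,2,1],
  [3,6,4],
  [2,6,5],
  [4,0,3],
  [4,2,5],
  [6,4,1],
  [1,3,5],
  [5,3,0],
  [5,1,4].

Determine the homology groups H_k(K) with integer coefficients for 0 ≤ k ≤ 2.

K has 7 vertices, 21 edges, 14 triangles.
rank ∂_0 = 0, rank ∂_1 = 6 ⇒ b_0 = 7 − 0 − 6 = 1; all invariant factors of ∂_1 are 1 so no torsion. So H_0 = Z.
rank ∂_1 = 6, rank ∂_2 = 13 ⇒ b_1 = 21 − 6 − 13 = 2; all invariant factors of ∂_2 are 1 so no torsion. So H_1 = Z^2.
rank ∂_2 = 13, rank ∂_3 = 0 ⇒ b_2 = 14 − 13 − 0 = 1. So H_2 = Z.

H_0 ≅ Z,  H_1 ≅ Z^2,  H_2 ≅ Z.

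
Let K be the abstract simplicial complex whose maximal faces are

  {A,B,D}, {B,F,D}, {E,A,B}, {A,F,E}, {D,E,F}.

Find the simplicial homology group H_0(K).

Fix the vertex order A < B < D < E < F and write every simplex with vertices in increasing order. Then dim K = 2 and the simplices of K are:

  0-simplices (5): A, B, D, E, F
  1-simplices (10): AB, AD, AE, AF, BD, BE, BF, DE, DF, EF
  2-simplices (5): ABD, ABE, AEF, BDF, DEF

so the chain groups are C_0 ≅ Z^5, C_1 ≅ Z^10, C_2 ≅ Z^5.

The boundary map ∂_1: C_1 → C_0 sends each edge [p,q] (with p < q) to q − p. For instance
  ∂BF = F − B.
The 5×10 boundary matrix has rank 4 and Smith normal form diag(1,1,1,1).

Boundary ∂_2: C_2 → C_1 sends each 2-simplex [p,q,r] to [q,r] − [p,r] + [p,q]. For instance
  ∂BDF = DF − BF + BD,
  ∂DEF = EF − DF + DE.
This gives a 10×5 integer matrix of rank 5; reducing to Smith normal form yields diagonal entries (1,1,1,1,1).

From H_k ≅ ker(∂_k) / im(∂_{k+1}) we obtain:

  H_0: rank C_0 − rank ∂_1 = 5 − 4 = 1, and the invariant factors of ∂_1 are all 1, so H_0 = Z.

H_0 = Z.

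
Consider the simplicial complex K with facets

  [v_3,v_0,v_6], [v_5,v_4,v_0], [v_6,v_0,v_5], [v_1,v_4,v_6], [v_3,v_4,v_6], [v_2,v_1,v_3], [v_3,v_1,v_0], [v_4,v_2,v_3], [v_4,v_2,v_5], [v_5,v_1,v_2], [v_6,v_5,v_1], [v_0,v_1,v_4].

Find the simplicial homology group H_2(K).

Order the vertices as v_0 < v_1 < v_2 < v_3 < v_4 < v_5 < v_6. Listing each simplex with vertices in this order, K has dimension 2 with simplices:

  0-simplices (7): [v_0], [v_1], [v_2], [v_3], [v_4], [v_5], [v_6]
  1-simplices (18): (18 of them)
  2-simplices (12): (12 of them)

Hence C_0 ≅ Z^7, C_1 ≅ Z^18, C_2 ≅ Z^12.

Boundary ∂_1: C_1 → C_0 maps an edge to its endpoints' difference, ∂[p,q] = q − p.
The resulting 7×18 matrix has rank 6, and its Smith normal form has invariant factors (1,1,1,1,1,1).

∂_2: C_2 → C_1 acts by ∂[p,q,r] = [q,r] − [p,r] + [p,q]. For instance
  ∂[v_1,v_2,v_3] = [v_2,v_3] − [v_1,v_3] + [v_1,v_2],
  ∂[v_2,v_3,v_4] = [v_3,v_4] − [v_2,v_4] + [v_2,v_3].
This gives a 18×12 integer matrix of rank 12; reducing to Smith normal form yields diagonal entries (1,1,1,1,1,1,1,1,1,1,1,2).

Computing H_k = (kernel of ∂_k) / (image of ∂_{k+1}):

  H_2: rank ker ∂_2 − rank ∂_3 = (12 − 12) − 0 = 0, and there is no ∂_3, so H_2 ≅ 0.

(K is a triangulation of the real projective plane RP^2.)

H_2 ≅ 0.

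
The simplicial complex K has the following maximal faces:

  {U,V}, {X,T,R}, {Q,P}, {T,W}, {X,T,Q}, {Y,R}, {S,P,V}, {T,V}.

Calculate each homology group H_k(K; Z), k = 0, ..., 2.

Fix the vertex order P < Q < R < S < T < U < V < W < X < Y and write every simplex with vertices in increasing order. Then dim K = 2 and the simplices of K are:

  0-simplices (10): P, Q, R, S, T, U, V, W, X, Y
  1-simplices (13): PQ, PS, PV, QT, QX, RT, RX, RY, SV, TV, TW, TX, UV
  2-simplices (3): PSV, QTX, RTX

so the chain groups are C_0 ≅ Z^10, C_1 ≅ Z^13, C_2 ≅ Z^3.

∂_1: C_1 → C_0 maps an edge to its endpoints' difference, ∂[p,q] = q − p. For instance
  ∂RT = T − R.
This gives a 10×13 integer matrix of rank 9; reducing to Smith normal form yields diagonal entries (1,1,1,1,1,1,1,1,1).

∂_2: C_2 → C_1 maps a triangle to the signed sum of its edges. For instance
  ∂RTX = TX − RX + RT,
  ∂PSV = SV − PV + PS.
As a 13×3 matrix over Z this has rank 3, with invariant factors (1,1,1).

From H_k ≅ ker(∂_k) / im(∂_{k+1}) we obtain:

  H_0: rank C_0 − rank ∂_1 = 10 − 9 = 1, and the invariant factors of ∂_1 are all 1, so H_0 = Z.
  H_1: rank ker ∂_1 − rank ∂_2 = (13 − 9) − 3 = 1, and the invariant factors of ∂_2 are all 1, so H_1 = Z.
  H_2: rank ker ∂_2 − rank ∂_3 = (3 − 3) − 0 = 0, and there is no ∂_3, so H_2 = 0.

H_0 = Z,  H_1 = Z,  H_2 = 0.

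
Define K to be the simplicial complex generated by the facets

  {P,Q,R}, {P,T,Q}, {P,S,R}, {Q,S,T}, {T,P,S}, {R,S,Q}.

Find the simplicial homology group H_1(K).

H_1 ≅ 0.

We work with the vertex ordering P < Q < R < S < T. The simplices of K, each written with vertices in increasing order, are:

  0-simplices (5): P, Q, R, S, T
  1-simplices (9): PQ, PR, PS, PT, QR, QS, QT, RS, ST
  2-simplices (6): PQR, PQT, PRS, PST, QRS, QST

so the chain groups are C_0 ≅ Z^5, C_1 ≅ Z^9, C_2 ≅ Z^6.

The boundary map ∂_1: C_1 → C_0 maps an edge to its endpoints' difference, ∂[p,q] = q − p.
This gives a 5×9 integer matrix of rank 4; reducing to Smith normal form yields diagonal entries (1,1,1,1).

∂_2: C_2 → C_1 maps a triangle to the signed sum of its edges. For instance
  ∂PST = ST − PT + PS,
  ∂PQR = QR − PR + PQ.
The 9×6 boundary matrix has rank 5 and Smith normal form diag(1,1,1,1,1).

Reading off H_k = ker ∂_k / im ∂_{k+1}:

  H_1: rank ker ∂_1 − rank ∂_2 = (9 − 4) − 5 = 0, and the invariant factors of ∂_2 are all 1, so H_1 = 0.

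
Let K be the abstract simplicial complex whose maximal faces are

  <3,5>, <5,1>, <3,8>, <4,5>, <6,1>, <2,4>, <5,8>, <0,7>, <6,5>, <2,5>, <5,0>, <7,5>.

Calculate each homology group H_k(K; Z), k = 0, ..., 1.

Order the vertices as 0 < 1 < 2 < 3 < 4 < 5 < 6 < 7 < 8. Listing each simplex with vertices in this order, K has dimension 1 with simplices:

  0-simplices (9): [0], [1], [2], [3], [4], [5], [6], [7], [8]
  1-simplices (12): [0,5], [0,7], [1,5], [1,6], [2,4], [2,5], [3,5], [3,8], [4,5], [5,6], [5,7], [5,8]

giving chain groups C_0 ≅ Z^9, C_1 ≅ Z^12.

The boundary map ∂_1: C_1 → C_0 is given by ∂[p,q] = [q] − [p].
The 9×12 boundary matrix has rank 8 and Smith normal form diag(1,1,1,1,1,1,1,1).

Reading off H_k = ker ∂_k / im ∂_{k+1}:

  H_0: rank C_0 − rank ∂_1 = 9 − 8 = 1, and the invariant factors of ∂_1 are all 1, so H_0 = Z.
  H_1: rank ker ∂_1 − rank ∂_2 = (12 − 8) − 0 = 4, and there is no ∂_2, so H_1 = Z^4.

As a check, the Euler characteristic is 9 − 12 = -3, which agrees with 1 − 4 = -3.

H_0 ≅ Z,  H_1 ≅ Z^4.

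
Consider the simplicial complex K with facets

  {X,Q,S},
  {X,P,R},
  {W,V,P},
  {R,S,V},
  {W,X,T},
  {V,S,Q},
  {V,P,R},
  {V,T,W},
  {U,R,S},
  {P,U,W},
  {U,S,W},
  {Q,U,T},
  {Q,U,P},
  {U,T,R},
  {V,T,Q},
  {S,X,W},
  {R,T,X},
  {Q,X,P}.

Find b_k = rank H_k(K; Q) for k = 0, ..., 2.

b_0 = 1, b_1 = 2, b_2 = 1.

Fix the vertex order P < Q < R < S < T < U < V < W < X and write every simplex with vertices in increasing order. Then dim K = 2 and the simplices of K are:

  0-simplices (9): P, Q, R, S, T, U, V, W, X
  1-simplices (27): PQ, PR, PU, PV, PW, PX, QS, QT, QU, QV, QX, RS, RT, RU, RV, RX, SU, SV, SW, SX, TU, TV, TW, TX, UW, VW, WX
  2-simplices (18): PQU, PQX, PRV, PRX, PUW, PVW, QSV, QSX, QTU, QTV, RSU, RSV, RTU, RTX, SUW, SWX, TVW, TWX

so the chain groups are C_0 ≅ Z^9, C_1 ≅ Z^27, C_2 ≅ Z^18.

The boundary map ∂_1: C_1 → C_0 maps an edge to its endpoints' difference, ∂[p,q] = q − p. For instance
  ∂RU = U − R.
As a 9×27 matrix over Z this has rank 8, with invariant factors (1,1,1,1,1,1,1,1).

Boundary ∂_2: C_2 → C_1 sends each 2-simplex [p,q,r] to [q,r] − [p,r] + [p,q]. For instance
  ∂RSU = SU − RU + RS,
  ∂QSV = SV − QV + QS.
The 27×18 boundary matrix has rank 17 and Smith normal form diag(1,1,1,1,1,1,1,1,1,1,1,1,1,1,1,1,1).

From H_k ≅ ker(∂_k) / im(∂_{k+1}) we obtain:

  H_0: rank C_0 − rank ∂_1 = 9 − 8 = 1, and the invariant factors of ∂_1 are all 1, so H_0 ≅ Z.
  H_1: rank ker ∂_1 − rank ∂_2 = (27 − 8) − 17 = 2, and the invariant factors of ∂_2 are all 1, so H_1 ≅ Z^2.
  H_2: rank ker ∂_2 − rank ∂_3 = (18 − 17) − 0 = 1, and there is no ∂_3, so H_2 ≅ Z.

As a check, the Euler characteristic is 9 − 27 + 18 = 0, which agrees with 1 − 2 + 1 = 0.

Hence the Betti numbers are b_0 = 1, b_1 = 2, b_2 = 1.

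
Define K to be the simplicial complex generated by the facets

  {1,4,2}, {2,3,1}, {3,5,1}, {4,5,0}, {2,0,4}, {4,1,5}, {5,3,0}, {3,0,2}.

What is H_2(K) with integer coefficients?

H_2 ≅ Z.

K has 6 vertices, 12 edges, 8 triangles.
rank ∂_2 = 7, rank ∂_3 = 0 ⇒ b_2 = 8 − 7 − 0 = 1. So H_2 = Z.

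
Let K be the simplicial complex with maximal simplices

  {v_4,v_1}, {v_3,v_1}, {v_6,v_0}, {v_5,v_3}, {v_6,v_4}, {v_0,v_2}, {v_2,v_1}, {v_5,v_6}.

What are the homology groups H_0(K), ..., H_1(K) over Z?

H_0 = Z,  H_1 = Z^2.

Take the total order v_0 < v_1 < v_2 < v_3 < v_4 < v_5 < v_6 on the vertex set. Then K (dimension 1) consists of the simplices:

  0-simplices (7): [v_0], [v_1], [v_2], [v_3], [v_4], [v_5], [v_6]
  1-simplices (8): [v_0,v_2], [v_0,v_6], [v_1,v_2], [v_1,v_3], [v_1,v_4], [v_3,v_5], [v_4,v_6], [v_5,v_6]

Hence C_0 ≅ Z^7, C_1 ≅ Z^8.

∂_1: C_1 → C_0 maps an edge to its endpoints' difference, ∂[p,q] = q − p. For instance
  ∂[v_4,v_6] = [v_6] − [v_4].
The 7×8 boundary matrix has rank 6 and Smith normal form diag(1,1,1,1,1,1).

From H_k ≅ ker(∂_k) / im(∂_{k+1}) we obtain:

  H_0: rank C_0 − rank ∂_1 = 7 − 6 = 1, and the invariant factors of ∂_1 are all 1, so H_0 = Z.
  H_1: rank ker ∂_1 − rank ∂_2 = (8 − 6) − 0 = 2, and there is no ∂_2, so H_1 = Z^2.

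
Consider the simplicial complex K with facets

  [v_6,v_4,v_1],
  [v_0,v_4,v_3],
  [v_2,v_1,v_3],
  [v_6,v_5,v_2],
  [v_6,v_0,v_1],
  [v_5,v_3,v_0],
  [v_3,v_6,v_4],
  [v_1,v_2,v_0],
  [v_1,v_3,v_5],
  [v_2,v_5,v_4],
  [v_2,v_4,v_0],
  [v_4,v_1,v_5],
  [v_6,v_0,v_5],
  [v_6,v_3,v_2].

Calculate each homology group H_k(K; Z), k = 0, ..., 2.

We work with the vertex ordering v_0 < v_1 < v_2 < v_3 < v_4 < v_5 < v_6. The simplices of K, each written with vertices in increasing order, are:

  0-simplices (7): [v_0], [v_1], [v_2], [v_3], [v_4], [v_5], [v_6]
  1-simplices (21): (21 of them)
  2-simplices (14): (14 of them)

Hence C_0 ≅ Z^7, C_1 ≅ Z^21, C_2 ≅ Z^14.

The boundary map ∂_1: C_1 → C_0 sends each edge [p,q] (with p < q) to q − p.
The resulting 7×21 matrix has rank 6, and its Smith normal form has invariant factors (1,1,1,1,1,1).

Boundary ∂_2: C_2 → C_1 sends each 2-simplex [p,q,r] to [q,r] − [p,r] + [p,q]. For instance
  ∂[v_2,v_4,v_5] = [v_4,v_5] − [v_2,v_5] + [v_2,v_4],
  ∂[v_1,v_2,v_3] = [v_2,v_3] − [v_1,v_3] + [v_1,v_2].
As a 21×14 matrix over Z this has rank 13, with invariant factors (1,1,1,1,1,1,1,1,1,1,1,1,1).

Computing H_k = (kernel of ∂_k) / (image of ∂_{k+1}):

  H_0: rank C_0 − rank ∂_1 = 7 − 6 = 1, and the invariant factors of ∂_1 are all 1, so H_0 ≅ Z.
  H_1: rank ker ∂_1 − rank ∂_2 = (21 − 6) − 13 = 2, and the invariant factors of ∂_2 are all 1, so H_1 ≅ Z^2.
  H_2: rank ker ∂_2 − rank ∂_3 = (14 − 13) − 0 = 1, and there is no ∂_3, so H_2 ≅ Z.

H_0 = Z,  H_1 = Z^2,  H_2 = Z.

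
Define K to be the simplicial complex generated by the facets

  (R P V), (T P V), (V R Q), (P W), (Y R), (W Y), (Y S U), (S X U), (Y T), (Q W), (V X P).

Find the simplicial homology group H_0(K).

Take the total order P < Q < R < S < T < U < V < W < X < Y on the vertex set. Then K (dimension 2) consists of the simplices:

  0-simplices (10): P, Q, R, S, T, U, V, W, X, Y
  1-simplices (19): PR, PT, PV, PW, PX, QR, QV, QW, RV, RY, SU, SX, SY, TV, TY, UX, UY, VX, WY
  2-simplices (6): PRV, PTV, PVX, QRV, SUX, SUY

so the chain groups are C_0 ≅ Z^10, C_1 ≅ Z^19, C_2 ≅ Z^6.

The boundary map ∂_1: C_1 → C_0 sends each edge [p,q] (with p < q) to q − p. For instance
  ∂SX = X − S.
The 10×19 boundary matrix has rank 9 and Smith normal form diag(1,1,1,1,1,1,1,1,1).

The boundary map ∂_2: C_2 → C_1 maps a triangle to the signed sum of its edges. For instance
  ∂SUY = UY − SY + SU,
  ∂QRV = RV − QV + QR.
As a 19×6 matrix over Z this has rank 6, with invariant factors (1,1,1,1,1,1).

From H_k ≅ ker(∂_k) / im(∂_{k+1}) we obtain:

  H_0: rank C_0 − rank ∂_1 = 10 − 9 = 1, and the invariant factors of ∂_1 are all 1, so H_0 = Z.

H_0 = Z.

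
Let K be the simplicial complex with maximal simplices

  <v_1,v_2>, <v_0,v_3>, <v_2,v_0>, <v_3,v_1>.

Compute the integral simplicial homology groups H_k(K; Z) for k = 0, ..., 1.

H_0 = Z,  H_1 = Z.

Take the total order v_0 < v_1 < v_2 < v_3 on the vertex set. Then K (dimension 1) consists of the simplices:

  0-simplices (4): [v_0], [v_1], [v_2], [v_3]
  1-simplices (4): [v_0,v_2], [v_0,v_3], [v_1,v_2], [v_1,v_3]

Hence C_0 ≅ Z^4, C_1 ≅ Z^4.

The boundary map ∂_1: C_1 → C_0 sends each edge [p,q] (with p < q) to q − p. For instance
  ∂[v_1,v_2] = [v_2] − [v_1].
As a 4×4 matrix over Z this has rank 3, with invariant factors (1,1,1).

Computing H_k = (kernel of ∂_k) / (image of ∂_{k+1}):

  H_0: rank C_0 − rank ∂_1 = 4 − 3 = 1, and the invariant factors of ∂_1 are all 1, so H_0 ≅ Z.
  H_1: rank ker ∂_1 − rank ∂_2 = (4 − 3) − 0 = 1, and there is no ∂_2, so H_1 ≅ Z.

As a check, the Euler characteristic is 4 − 4 = 0, which agrees with 1 − 1 = 0.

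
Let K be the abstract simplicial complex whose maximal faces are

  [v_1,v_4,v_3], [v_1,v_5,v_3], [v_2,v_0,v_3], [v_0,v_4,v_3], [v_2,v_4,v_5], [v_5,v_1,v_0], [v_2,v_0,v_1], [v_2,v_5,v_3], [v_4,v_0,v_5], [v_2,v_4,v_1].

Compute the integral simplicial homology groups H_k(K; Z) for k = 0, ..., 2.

Order the vertices as v_0 < v_1 < v_2 < v_3 < v_4 < v_5. Listing each simplex with vertices in this order, K has dimension 2 with simplices:

  0-simplices (6): [v_0], [v_1], [v_2], [v_3], [v_4], [v_5]
  1-simplices (15): (15 of them)
  2-simplices (10): [v_0,v_1,v_2], [v_0,v_1,v_5], [v_0,v_2,v_3], [v_0,v_3,v_4], [v_0,v_4,v_5], [v_1,v_2,v_4], [v_1,v_3,v_4], [v_1,v_3,v_5], [v_2,v_3,v_5], [v_2,v_4,v_5]

giving chain groups C_0 ≅ Z^6, C_1 ≅ Z^15, C_2 ≅ Z^10.

The boundary map ∂_1: C_1 → C_0 sends each edge [p,q] (with p < q) to q − p. For instance
  ∂[v_1,v_2] = [v_2] − [v_1].
This gives a 6×15 integer matrix of rank 5; reducing to Smith normal form yields diagonal entries (1,1,1,1,1).

∂_2: C_2 → C_1 maps a triangle to the signed sum of its edges. For instance
  ∂[v_0,v_4,v_5] = [v_4,v_5] − [v_0,v_5] + [v_0,v_4],
  ∂[v_2,v_3,v_5] = [v_3,v_5] − [v_2,v_5] + [v_2,v_3].
The resulting 15×10 matrix has rank 10, and its Smith normal form has invariant factors (1,1,1,1,1,1,1,1,1,2).

From H_k ≅ ker(∂_k) / im(∂_{k+1}) we obtain:

  H_0: rank C_0 − rank ∂_1 = 6 − 5 = 1, and the invariant factors of ∂_1 are all 1, so H_0 = Z.
  H_1: rank ker ∂_1 − rank ∂_2 = (15 − 5) − 10 = 0, and ∂_2 has invariant factor 2 > 1, so H_1 = Z_2.
  H_2: rank ker ∂_2 − rank ∂_3 = (10 − 10) − 0 = 0, and there is no ∂_3, so H_2 = 0.

As a check, the Euler characteristic is 6 − 15 + 10 = 1, which agrees with 1 − 0 + 0 = 1.

H_0 = Z,  H_1 = Z_2,  H_2 = 0.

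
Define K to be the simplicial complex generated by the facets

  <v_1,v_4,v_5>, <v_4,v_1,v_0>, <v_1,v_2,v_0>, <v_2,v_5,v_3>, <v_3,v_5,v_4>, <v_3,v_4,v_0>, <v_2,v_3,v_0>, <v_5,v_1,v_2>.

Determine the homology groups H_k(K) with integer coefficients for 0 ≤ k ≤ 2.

K has 6 vertices, 12 edges, 8 triangles.
rank ∂_0 = 0, rank ∂_1 = 5 ⇒ b_0 = 6 − 0 − 5 = 1; all invariant factors of ∂_1 are 1 so no torsion. So H_0 ≅ Z.
rank ∂_1 = 5, rank ∂_2 = 7 ⇒ b_1 = 12 − 5 − 7 = 0; all invariant factors of ∂_2 are 1 so no torsion. So H_1 ≅ 0.
rank ∂_2 = 7, rank ∂_3 = 0 ⇒ b_2 = 8 − 7 − 0 = 1. So H_2 ≅ Z.

H_0 = Z,  H_1 = 0,  H_2 = Z.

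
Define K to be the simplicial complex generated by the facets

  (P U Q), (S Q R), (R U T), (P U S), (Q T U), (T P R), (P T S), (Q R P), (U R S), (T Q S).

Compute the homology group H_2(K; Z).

H_2 = 0.

Fix the vertex order P < Q < R < S < T < U and write every simplex with vertices in increasing order. Then dim K = 2 and the simplices of K are:

  0-simplices (6): P, Q, R, S, T, U
  1-simplices (15): PQ, PR, PS, PT, PU, QR, QS, QT, QU, RS, RT, RU, ST, SU, TU
  2-simplices (10): PQR, PQU, PRT, PST, PSU, QRS, QST, QTU, RSU, RTU

so the chain groups are C_0 ≅ Z^6, C_1 ≅ Z^15, C_2 ≅ Z^10.

∂_1: C_1 → C_0 sends each edge [p,q] (with p < q) to q − p.
The resulting 6×15 matrix has rank 5, and its Smith normal form has invariant factors (1,1,1,1,1).

Boundary ∂_2: C_2 → C_1 maps a triangle to the signed sum of its edges. For instance
  ∂QRS = RS − QS + QR,
  ∂PSU = SU − PU + PS.
The 15×10 boundary matrix has rank 10 and Smith normal form diag(1,1,1,1,1,1,1,1,1,2).

Reading off H_k = ker ∂_k / im ∂_{k+1}:

  H_2: rank ker ∂_2 − rank ∂_3 = (10 − 10) − 0 = 0, and there is no ∂_3, so H_2 ≅ 0.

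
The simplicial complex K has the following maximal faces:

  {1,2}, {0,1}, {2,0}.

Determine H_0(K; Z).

H_0 ≅ Z.

We work with the vertex ordering 0 < 1 < 2. The simplices of K, each written with vertices in increasing order, are:

  0-simplices (3): [0], [1], [2]
  1-simplices (3): [0,1], [0,2], [1,2]

so the chain groups are C_0 ≅ Z^3, C_1 ≅ Z^3.

Boundary ∂_1: C_1 → C_0 is given by ∂[p,q] = [q] − [p]. For instance
  ∂[0,1] = [1] − [0].
This gives a 3×3 integer matrix of rank 2; reducing to Smith normal form yields diagonal entries (1,1).

Reading off H_k = ker ∂_k / im ∂_{k+1}:

  H_0: rank C_0 − rank ∂_1 = 3 − 2 = 1, and the invariant factors of ∂_1 are all 1, so H_0 ≅ Z.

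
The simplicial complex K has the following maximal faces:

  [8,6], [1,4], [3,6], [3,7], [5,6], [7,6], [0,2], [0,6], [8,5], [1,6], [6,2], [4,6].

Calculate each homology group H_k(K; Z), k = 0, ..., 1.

K has 9 vertices, 12 edges.
rank ∂_0 = 0, rank ∂_1 = 8 ⇒ b_0 = 9 − 0 − 8 = 1; all invariant factors of ∂_1 are 1 so no torsion. So H_0 = Z.
rank ∂_1 = 8, rank ∂_2 = 0 ⇒ b_1 = 12 − 8 − 0 = 4. So H_1 = Z^4.

H_0 ≅ Z,  H_1 ≅ Z^4.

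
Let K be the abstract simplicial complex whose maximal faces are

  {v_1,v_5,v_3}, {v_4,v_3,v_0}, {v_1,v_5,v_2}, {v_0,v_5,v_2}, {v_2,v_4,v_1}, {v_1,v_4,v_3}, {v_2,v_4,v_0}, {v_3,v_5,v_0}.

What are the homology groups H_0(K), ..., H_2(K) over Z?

Fix the vertex order v_0 < v_1 < v_2 < v_3 < v_4 < v_5 and write every simplex with vertices in increasing order. Then dim K = 2 and the simplices of K are:

  0-simplices (6): [v_0], [v_1], [v_2], [v_3], [v_4], [v_5]
  1-simplices (12): [v_0,v_2], [v_0,v_3], [v_0,v_4], [v_0,v_5], [v_1,v_2], [v_1,v_3], [v_1,v_4], [v_1,v_5], [v_2,v_4], [v_2,v_5], [v_3,v_4], [v_3,v_5]
  2-simplices (8): [v_0,v_2,v_4], [v_0,v_2,v_5], [v_0,v_3,v_4], [v_0,v_3,v_5], [v_1,v_2,v_4], [v_1,v_2,v_5], [v_1,v_3,v_4], [v_1,v_3,v_5]

giving chain groups C_0 ≅ Z^6, C_1 ≅ Z^12, C_2 ≅ Z^8.

∂_1: C_1 → C_0 sends each edge [p,q] (with p < q) to q − p.
As a 6×12 matrix over Z this has rank 5, with invariant factors (1,1,1,1,1).

The boundary map ∂_2: C_2 → C_1 acts by ∂[p,q,r] = [q,r] − [p,r] + [p,q]. For instance
  ∂[v_0,v_2,v_5] = [v_2,v_5] − [v_0,v_5] + [v_0,v_2],
  ∂[v_0,v_2,v_4] = [v_2,v_4] − [v_0,v_4] + [v_0,v_2].
As a 12×8 matrix over Z this has rank 7, with invariant factors (1,1,1,1,1,1,1).

Computing H_k = (kernel of ∂_k) / (image of ∂_{k+1}):

  H_0: rank C_0 − rank ∂_1 = 6 − 5 = 1, and the invariant factors of ∂_1 are all 1, so H_0 ≅ Z.
  H_1: rank ker ∂_1 − rank ∂_2 = (12 − 5) − 7 = 0, and the invariant factors of ∂_2 are all 1, so H_1 ≅ 0.
  H_2: rank ker ∂_2 − rank ∂_3 = (8 − 7) − 0 = 1, and there is no ∂_3, so H_2 ≅ Z.

H_0 ≅ Z,  H_1 = 0,  H_2 ≅ Z.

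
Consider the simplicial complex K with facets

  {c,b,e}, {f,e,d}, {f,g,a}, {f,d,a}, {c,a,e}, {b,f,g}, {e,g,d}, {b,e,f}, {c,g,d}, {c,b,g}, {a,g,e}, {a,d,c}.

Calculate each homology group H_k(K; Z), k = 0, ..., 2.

We work with the vertex ordering a < b < c < d < e < f < g. The simplices of K, each written with vertices in increasing order, are:

  0-simplices (7): a, b, c, d, e, f, g
  1-simplices (18): ac, ad, ae, af, ag, bc, be, bf, bg, cd, ce, cg, de, df, dg, ef, eg, fg
  2-simplices (12): acd, ace, adf, aeg, afg, bce, bcg, bef, bfg, cdg, def, deg

so the chain groups are C_0 ≅ Z^7, C_1 ≅ Z^18, C_2 ≅ Z^12.

The boundary map ∂_1: C_1 → C_0 sends each edge [p,q] (with p < q) to q − p. For instance
  ∂bc = c − b.
This gives a 7×18 integer matrix of rank 6; reducing to Smith normal form yields diagonal entries (1,1,1,1,1,1).

The boundary map ∂_2: C_2 → C_1 maps a triangle to the signed sum of its edges. For instance
  ∂acd = cd − ad + ac,
  ∂adf = df − af + ad.
As a 18×12 matrix over Z this has rank 12, with invariant factors (1,1,1,1,1,1,1,1,1,1,1,2).

Reading off H_k = ker ∂_k / im ∂_{k+1}:

  H_0: rank C_0 − rank ∂_1 = 7 − 6 = 1, and the invariant factors of ∂_1 are all 1, so H_0 = Z.
  H_1: rank ker ∂_1 − rank ∂_2 = (18 − 6) − 12 = 0, and ∂_2 has invariant factor 2 > 1, so H_1 = Z/2.
  H_2: rank ker ∂_2 − rank ∂_3 = (12 − 12) − 0 = 0, and there is no ∂_3, so H_2 = 0.

H_0 ≅ Z,  H_1 ≅ Z/2,  H_2 = 0.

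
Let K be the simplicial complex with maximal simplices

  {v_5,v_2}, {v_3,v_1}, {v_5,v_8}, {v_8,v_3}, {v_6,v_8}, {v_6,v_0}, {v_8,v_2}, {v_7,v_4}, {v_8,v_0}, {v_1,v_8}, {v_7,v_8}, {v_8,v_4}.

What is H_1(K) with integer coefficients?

H_1 ≅ Z^4.

We work with the vertex ordering v_0 < v_1 < v_2 < v_3 < v_4 < v_5 < v_6 < v_7 < v_8. The simplices of K, each written with vertices in increasing order, are:

  0-simplices (9): [v_0], [v_1], [v_2], [v_3], [v_4], [v_5], [v_6], [v_7], [v_8]
  1-simplices (12): [v_0,v_6], [v_0,v_8], [v_1,v_3], [v_1,v_8], [v_2,v_5], [v_2,v_8], [v_3,v_8], [v_4,v_7], [v_4,v_8], [v_5,v_8], [v_6,v_8], [v_7,v_8]

giving chain groups C_0 ≅ Z^9, C_1 ≅ Z^12.

∂_1: C_1 → C_0 sends each edge [p,q] (with p < q) to q − p. For instance
  ∂[v_6,v_8] = [v_8] − [v_6].
As a 9×12 matrix over Z this has rank 8, with invariant factors (1,1,1,1,1,1,1,1).

Computing H_k = (kernel of ∂_k) / (image of ∂_{k+1}):

  H_1: rank ker ∂_1 − rank ∂_2 = (12 − 8) − 0 = 4, and there is no ∂_2, so H_1 = Z^4.

(K is a triangulation of a wedge of 4 circles.)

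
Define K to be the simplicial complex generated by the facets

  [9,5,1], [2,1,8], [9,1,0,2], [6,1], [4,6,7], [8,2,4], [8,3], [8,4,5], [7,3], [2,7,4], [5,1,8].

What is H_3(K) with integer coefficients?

Order the vertices as 0 < 1 < 2 < 3 < 4 < 5 < 6 < 7 < 8 < 9. Listing each simplex with vertices in this order, K has dimension 3 with simplices:

  0-simplices (10): [0], [1], [2], [3], [4], [5], [6], [7], [8], [9]
  1-simplices (21): [0,1], [0,2], [0,9], [1,2], [1,5], [1,6], [1,8], [1,9], [2,4], [2,7], [2,8], [2,9], [3,7], [3,8], [4,5], [4,6], [4,7], [4,8], [5,8], [5,9], [6,7]
  2-simplices (11): [0,1,2], [0,1,9], [0,2,9], [1,2,8], [1,2,9], [1,5,8], [1,5,9], [2,4,7], [2,4,8], [4,5,8], [4,6,7]
  3-simplices (1): [0,1,2,9]

giving chain groups C_0 ≅ Z^10, C_1 ≅ Z^21, C_2 ≅ Z^11, C_3 ≅ Z^1.

∂_1: C_1 → C_0 sends each edge [p,q] (with p < q) to q − p. For instance
  ∂[4,6] = [6] − [4].
This gives a 10×21 integer matrix of rank 9; reducing to Smith normal form yields diagonal entries (1,1,1,1,1,1,1,1,1).

The boundary map ∂_2: C_2 → C_1 acts by ∂[p,q,r] = [q,r] − [p,r] + [p,q]. For instance
  ∂[0,1,2] = [1,2] − [0,2] + [0,1],
  ∂[2,4,7] = [4,7] − [2,7] + [2,4].
The 21×11 boundary matrix has rank 10 and Smith normal form diag(1,1,1,1,1,1,1,1,1,1).

Boundary ∂_3: C_3 → C_2 sends each 3-simplex σ to the alternating sum Σ_i (−1)^i (σ with its i-th vertex removed). For instance
  ∂[0,1,2,9] = [1,2,9] − [0,2,9] + [0,1,9] − [0,1,2].
The resulting 11×1 matrix has rank 1, and its Smith normal form has invariant factors (1).

Computing H_k = (kernel of ∂_k) / (image of ∂_{k+1}):

  H_3: rank ker ∂_3 − rank ∂_4 = (1 − 1) − 0 = 0, and there is no ∂_4, so H_3 ≅ 0.

H_3 = 0.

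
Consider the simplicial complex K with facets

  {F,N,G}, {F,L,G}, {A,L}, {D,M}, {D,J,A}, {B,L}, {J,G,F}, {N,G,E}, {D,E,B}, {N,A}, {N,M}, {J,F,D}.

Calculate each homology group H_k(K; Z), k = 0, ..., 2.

Order the vertices as A < B < D < E < F < G < J < L < M < N. Listing each simplex with vertices in this order, K has dimension 2 with simplices:

  0-simplices (10): A, B, D, E, F, G, J, L, M, N
  1-simplices (21): AD, AJ, AL, AN, BD, BE, BL, DE, DF, DJ, DM, EG, EN, FG, FJ, FL, FN, GJ, GL, GN, MN
  2-simplices (7): ADJ, BDE, DFJ, EGN, FGJ, FGL, FGN

so the chain groups are C_0 ≅ Z^10, C_1 ≅ Z^21, C_2 ≅ Z^7.

Boundary ∂_1: C_1 → C_0 maps an edge to its endpoints' difference, ∂[p,q] = q − p.
As a 10×21 matrix over Z this has rank 9, with invariant factors (1,1,1,1,1,1,1,1,1).

∂_2: C_2 → C_1 acts by ∂[p,q,r] = [q,r] − [p,r] + [p,q]. For instance
  ∂EGN = GN − EN + EG,
  ∂BDE = DE − BE + BD.
This gives a 21×7 integer matrix of rank 7; reducing to Smith normal form yields diagonal entries (1,1,1,1,1,1,1).

Reading off H_k = ker ∂_k / im ∂_{k+1}:

  H_0: rank C_0 − rank ∂_1 = 10 − 9 = 1, and the invariant factors of ∂_1 are all 1, so H_0 ≅ Z.
  H_1: rank ker ∂_1 − rank ∂_2 = (21 − 9) − 7 = 5, and the invariant factors of ∂_2 are all 1, so H_1 ≅ Z^5.
  H_2: rank ker ∂_2 − rank ∂_3 = (7 − 7) − 0 = 0, and there is no ∂_3, so H_2 ≅ 0.

As a check, the Euler characteristic is 10 − 21 + 7 = -4, which agrees with 1 − 5 + 0 = -4.

H_0 ≅ Z,  H_1 ≅ Z^5,  H_2 = 0.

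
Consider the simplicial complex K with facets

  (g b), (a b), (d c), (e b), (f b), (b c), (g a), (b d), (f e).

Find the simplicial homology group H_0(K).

K has 7 vertices, 9 edges.
rank ∂_0 = 0, rank ∂_1 = 6 ⇒ b_0 = 7 − 0 − 6 = 1; all invariant factors of ∂_1 are 1 so no torsion. So H_0 ≅ Z.

H_0 ≅ Z.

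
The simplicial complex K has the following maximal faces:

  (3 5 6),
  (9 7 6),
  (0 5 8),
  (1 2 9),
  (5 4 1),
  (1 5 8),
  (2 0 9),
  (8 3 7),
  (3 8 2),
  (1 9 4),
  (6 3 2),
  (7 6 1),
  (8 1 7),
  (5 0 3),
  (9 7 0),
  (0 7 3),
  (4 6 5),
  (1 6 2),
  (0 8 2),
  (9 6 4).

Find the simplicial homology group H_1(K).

H_1 ≅ Z ⊕ Z_2.

Order the vertices as 0 < 1 < 2 < 3 < 4 < 5 < 6 < 7 < 8 < 9. Listing each simplex with vertices in this order, K has dimension 2 with simplices:

  0-simplices (10): [0], [1], [2], [3], [4], [5], [6], [7], [8], [9]
  1-simplices (30): (30 of them)
  2-simplices (20): (20 of them)

giving chain groups C_0 ≅ Z^10, C_1 ≅ Z^30, C_2 ≅ Z^20.

Boundary ∂_1: C_1 → C_0 sends each edge [p,q] (with p < q) to q − p.
This gives a 10×30 integer matrix of rank 9; reducing to Smith normal form yields diagonal entries (1,1,1,1,1,1,1,1,1).

∂_2: C_2 → C_1 maps a triangle to the signed sum of its edges. For instance
  ∂[4,5,6] = [5,6] − [4,6] + [4,5],
  ∂[6,7,9] = [7,9] − [6,9] + [6,7].
As a 30×20 matrix over Z this has rank 20, with invariant factors (1,1,1,1,1,1,1,1,1,1,1,1,1,1,1,1,1,1,1,2).

Reading off H_k = ker ∂_k / im ∂_{k+1}:

  H_1: rank ker ∂_1 − rank ∂_2 = (30 − 9) − 20 = 1, and ∂_2 has invariant factor 2 > 1, so H_1 ≅ Z ⊕ Z_2.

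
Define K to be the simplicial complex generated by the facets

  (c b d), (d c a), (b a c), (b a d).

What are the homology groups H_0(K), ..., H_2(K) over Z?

Order the vertices as a < b < c < d. Listing each simplex with vertices in this order, K has dimension 2 with simplices:

  0-simplices (4): a, b, c, d
  1-simplices (6): ab, ac, ad, bc, bd, cd
  2-simplices (4): abc, abd, acd, bcd

Hence C_0 ≅ Z^4, C_1 ≅ Z^6, C_2 ≅ Z^4.

∂_1: C_1 → C_0 maps an edge to its endpoints' difference, ∂[p,q] = q − p.
The 4×6 boundary matrix has rank 3 and Smith normal form diag(1,1,1).

Boundary ∂_2: C_2 → C_1 sends each 2-simplex [p,q,r] to [q,r] − [p,r] + [p,q]. For instance
  ∂abc = bc − ac + ab,
  ∂bcd = cd − bd + bc.
The 6×4 boundary matrix has rank 3 and Smith normal form diag(1,1,1).

From H_k ≅ ker(∂_k) / im(∂_{k+1}) we obtain:

  H_0: rank C_0 − rank ∂_1 = 4 − 3 = 1, and the invariant factors of ∂_1 are all 1, so H_0 ≅ Z.
  H_1: rank ker ∂_1 − rank ∂_2 = (6 − 3) − 3 = 0, and the invariant factors of ∂_2 are all 1, so H_1 ≅ 0.
  H_2: rank ker ∂_2 − rank ∂_3 = (4 − 3) − 0 = 1, and there is no ∂_3, so H_2 ≅ Z.

H_0 = Z,  H_1 = 0,  H_2 = Z.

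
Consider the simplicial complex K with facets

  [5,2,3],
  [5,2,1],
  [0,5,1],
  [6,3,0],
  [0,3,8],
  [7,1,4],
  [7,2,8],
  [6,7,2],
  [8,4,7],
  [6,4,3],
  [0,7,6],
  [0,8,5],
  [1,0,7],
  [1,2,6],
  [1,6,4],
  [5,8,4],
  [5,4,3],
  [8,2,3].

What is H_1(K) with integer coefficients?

Take the total order 0 < 1 < 2 < 3 < 4 < 5 < 6 < 7 < 8 on the vertex set. Then K (dimension 2) consists of the simplices:

  0-simplices (9): [0], [1], [2], [3], [4], [5], [6], [7], [8]
  1-simplices (27): (27 of them)
  2-simplices (18): [0,1,5], [0,1,7], [0,3,6], [0,3,8], [0,5,8], [0,6,7], [1,2,5], [1,2,6], [1,4,6], [1,4,7], [2,3,5], [2,3,8], [2,6,7], [2,7,8], [3,4,5], [3,4,6], [4,5,8], [4,7,8]

so the chain groups are C_0 ≅ Z^9, C_1 ≅ Z^27, C_2 ≅ Z^18.

The boundary map ∂_1: C_1 → C_0 maps an edge to its endpoints' difference, ∂[p,q] = q − p.
As a 9×27 matrix over Z this has rank 8, with invariant factors (1,1,1,1,1,1,1,1).

∂_2: C_2 → C_1 sends each 2-simplex [p,q,r] to [q,r] − [p,r] + [p,q]. For instance
  ∂[0,3,6] = [3,6] − [0,6] + [0,3],
  ∂[0,1,7] = [1,7] − [0,7] + [0,1].
The resulting 27×18 matrix has rank 18, and its Smith normal form has invariant factors (1,1,1,1,1,1,1,1,1,1,1,1,1,1,1,1,1,2).

Now H_k = ker ∂_k / im ∂_{k+1}, so:

  H_1: rank ker ∂_1 − rank ∂_2 = (27 − 8) − 18 = 1, and ∂_2 has invariant factor 2 > 1, so H_1 = Z ⊕ Z/2.

(K is a triangulation of the Klein bottle.)

H_1 ≅ Z ⊕ Z/2.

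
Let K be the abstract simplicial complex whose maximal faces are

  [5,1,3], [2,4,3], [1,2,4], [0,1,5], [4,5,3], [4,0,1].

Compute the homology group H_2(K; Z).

H_2 = 0.

Take the total order 0 < 1 < 2 < 3 < 4 < 5 on the vertex set. Then K (dimension 2) consists of the simplices:

  0-simplices (6): [0], [1], [2], [3], [4], [5]
  1-simplices (12): [0,1], [0,4], [0,5], [1,2], [1,3], [1,4], [1,5], [2,3], [2,4], [3,4], [3,5], [4,5]
  2-simplices (6): [0,1,4], [0,1,5], [1,2,4], [1,3,5], [2,3,4], [3,4,5]

Hence C_0 ≅ Z^6, C_1 ≅ Z^12, C_2 ≅ Z^6.

Boundary ∂_1: C_1 → C_0 maps an edge to its endpoints' difference, ∂[p,q] = q − p.
As a 6×12 matrix over Z this has rank 5, with invariant factors (1,1,1,1,1).

∂_2: C_2 → C_1 sends each 2-simplex [p,q,r] to [q,r] − [p,r] + [p,q]. For instance
  ∂[1,2,4] = [2,4] − [1,4] + [1,2],
  ∂[3,4,5] = [4,5] − [3,5] + [3,4].
The resulting 12×6 matrix has rank 6, and its Smith normal form has invariant factors (1,1,1,1,1,1).

Reading off H_k = ker ∂_k / im ∂_{k+1}:

  H_2: rank ker ∂_2 − rank ∂_3 = (6 − 6) − 0 = 0, and there is no ∂_3, so H_2 ≅ 0.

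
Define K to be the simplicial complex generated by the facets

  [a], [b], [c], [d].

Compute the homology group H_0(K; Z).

H_0 = Z^4.

K has 4 vertices.
rank ∂_0 = 0, rank ∂_1 = 0 ⇒ b_0 = 4 − 0 − 0 = 4. So H_0 = Z^4.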